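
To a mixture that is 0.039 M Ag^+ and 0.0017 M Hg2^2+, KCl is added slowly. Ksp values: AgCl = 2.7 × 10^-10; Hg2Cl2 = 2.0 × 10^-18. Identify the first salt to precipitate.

AgCl

Precipitation of each salt starts when its ion product equals its Ksp.
For AgCl: 2.7 × 10^-10 = 0.039 × [Cl^-]  ⇒  [Cl^-] = 6.9 × 10^-9 M.
For Hg2Cl2: 2.0 × 10^-18 = 0.0017 × [Cl^-]^2  ⇒  [Cl^-] = 3.4 × 10^-8 M.
The salt with the lower threshold [Cl^-] precipitates first: AgCl.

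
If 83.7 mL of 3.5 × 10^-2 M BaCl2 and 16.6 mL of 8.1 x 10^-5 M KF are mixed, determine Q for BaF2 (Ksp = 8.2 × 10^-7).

Total volume = 83.7 + 16.6 = 100.3 mL.
[Ba^2+] = 3.5 × 10^-2 × (83.7/100.3) = 2.92 × 10^-2 M
[F^-] = 8.1 × 10^-5 × (16.6/100.3) = 1.34 × 10^-5 M
BaF2(s) ⇌ Ba^2+(aq) + 2 F^-(aq), so Q = [Ba^2+][F^-]^2
Q = (2.92 × 10^-2)(1.34 x 10^-5)^2 = 5.2 × 10^-12
Q < Ksp, so no precipitate of BaF2 forms.

5.2e-12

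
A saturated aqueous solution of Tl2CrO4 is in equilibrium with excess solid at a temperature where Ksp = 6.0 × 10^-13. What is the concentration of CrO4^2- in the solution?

Tl2CrO4(s) ⇌ 2 Tl^+ + CrO4^2-
Ksp = [Tl^+]^2[CrO4^2-]
If s mol/L of Tl2CrO4 dissolves, [Tl^+] = 2s and [CrO4^2-] = s.
Ksp = (2s)^2s = 4s^3
s^3 = 6.0 × 10^-13 / 4, so s = 5.31 x 10^-5 M
[CrO4^2-] = s = 5.3 × 10^-5 M

5.3e-5 M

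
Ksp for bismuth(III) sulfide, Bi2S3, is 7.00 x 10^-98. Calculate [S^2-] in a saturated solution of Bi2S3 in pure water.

[S^2-] ≈ 4.36 x 10^-20 M

Bi2S3(s) ⇌ 2 Bi^3+ + 3 S^2-
Ksp = [Bi^3+]^2[S^2-]^3
With molar solubility s: [Bi^3+] = 2s, [S^2-] = 3s.
So Ksp = (2s)^2 × (3s)^3 = 108s^5
Solving, s = (7.00 x 10^-98/108)^(1/5) = 1.453 × 10^-20 M
[S^2-] = 3s = 4.36 x 10^-20 M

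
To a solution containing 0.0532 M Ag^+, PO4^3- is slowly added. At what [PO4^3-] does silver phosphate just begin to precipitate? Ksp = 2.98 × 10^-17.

1.98 × 10^-13 M

Ag3PO4(s) ⇌ 3 Ag^+ + PO4^3-
Ksp = [Ag^+]^3[PO4^3-]
Precipitation begins when Q = Ksp. With [Ag^+] = 0.0532 M:
2.98 × 10^-17 = (0.0532)^3 × [PO4^3-]
[PO4^3-] = (2.98 × 10^-17 / 1.506 x 10^-4) = 1.98 × 10^-13 M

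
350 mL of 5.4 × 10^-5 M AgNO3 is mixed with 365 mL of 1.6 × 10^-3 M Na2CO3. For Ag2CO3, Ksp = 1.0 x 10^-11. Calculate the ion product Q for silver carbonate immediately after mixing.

Total volume = 350 + 365 = 715 mL.
[Ag^+] = 5.4 × 10^-5 × (350/715) = 2.64 x 10^-5 M
[CO3^2-] = 1.6 × 10^-3 × (365/715) = 8.17 x 10^-4 M
Ag2CO3(s) <=> 2 Ag^+ + CO3^2-, so Q = [Ag^+]^2[CO3^2-]
Q = (2.64 × 10^-5)^2(8.17 × 10^-4) = 5.7 x 10^-13
Q < Ksp, so no precipitate of Ag2CO3 forms.

Q = 5.7 x 10^-13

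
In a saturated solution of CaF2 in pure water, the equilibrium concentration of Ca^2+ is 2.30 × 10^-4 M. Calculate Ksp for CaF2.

CaF2(s) ⇌ Ca^2+(aq) + 2 F^-(aq)
Stoichiometry gives [F^-] = (2/1)[Ca^2+] = 4.600 × 10^-4 M.
Ksp = [Ca^2+][F^-]^2
Ksp = 2.30 × 10^-4 × (4.600 × 10^-4)^2 = 4.87 × 10^-11

4.87e-11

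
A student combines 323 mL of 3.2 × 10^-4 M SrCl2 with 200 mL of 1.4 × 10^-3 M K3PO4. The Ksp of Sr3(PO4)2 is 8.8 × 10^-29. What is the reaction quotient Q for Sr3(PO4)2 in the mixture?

Total volume = 323 + 200 = 523 mL.
[Sr^2+] = 3.2 × 10^-4 × (323/523) = 1.98 × 10^-4 M
[PO4^3-] = 1.4 × 10^-3 × (200/523) = 5.35 × 10^-4 M
Sr3(PO4)2(s) ⇌ 3 Sr^2+(aq) + 2 PO4^3-(aq), so Q = [Sr^2+]^3[PO4^3-]^2
Q = (1.98 × 10^-4)^3(5.35 x 10^-4)^2 = 2.2 × 10^-18
Q > Ksp, so Sr3(PO4)2 will precipitate.

2.2 x 10^-18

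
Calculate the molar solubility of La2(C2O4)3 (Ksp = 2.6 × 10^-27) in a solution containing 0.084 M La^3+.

La2(C2O4)3(s) ⇌ 2 La^3+(aq) + 3 C2O4^2-(aq)
Ksp = [La^3+]^2[C2O4^2-]^3
Let s = moles of La2(C2O4)3 that dissolve per litre. [La^3+] = 0.084 + 2s ≈ 0.084, [C2O4^2-] = 3s (Ksp is small, so little additional dissolves).
Ksp ≈ (0.084)^2 × (3s)^3
s = 2.4 × 10^-9 M
Check: 2s = 4.8 × 10^-9 ≪ 0.084, so the approximation is valid.

s ≈ 2.4e-9 M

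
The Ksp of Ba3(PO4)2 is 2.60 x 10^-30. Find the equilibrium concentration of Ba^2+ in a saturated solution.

1.42 × 10^-6 M

Ba3(PO4)2(s) ⇌ 3 Ba^2+ + 2 PO4^3-
Ksp = [Ba^2+]^3[PO4^3-]^2
Let s = molar solubility. Then [Ba^2+] = 3s and [PO4^3-] = 2s.
So Ksp = (3s)^3 × (2s)^2 = 108s^5
s^5 = 2.60 x 10^-30 / 108, so s = 4.746 × 10^-7 M
[Ba^2+] = 3s = 1.42 x 10^-6 M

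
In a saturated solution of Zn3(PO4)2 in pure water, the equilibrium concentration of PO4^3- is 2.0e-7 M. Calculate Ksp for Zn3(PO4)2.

Zn3(PO4)2(s) <=> 3 Zn^2+ + 2 PO4^3-
Stoichiometry gives [Zn^2+] = (3/2)[PO4^3-] = 3.00 × 10^-7 M.
Ksp = [Zn^2+]^3[PO4^3-]^2
Ksp = (3.00 x 10^-7)^3 × (2.0 x 10^-7)^2 = 1.1 × 10^-33

Ksp ≈ 1.1e-33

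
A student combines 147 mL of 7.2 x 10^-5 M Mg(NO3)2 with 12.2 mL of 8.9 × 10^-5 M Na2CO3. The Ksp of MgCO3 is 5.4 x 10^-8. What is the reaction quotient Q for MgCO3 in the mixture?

Total volume = 147 + 12.2 = 159.2 mL.
[Mg^2+] = 7.2 × 10^-5 × (147/159.2) = 6.65 × 10^-5 M
[CO3^2-] = 8.9 x 10^-5 × (12.2/159.2) = 6.82 × 10^-6 M
MgCO3(s) ⇌ Mg^2+ + CO3^2-, so Q = [Mg^2+][CO3^2-]
Q = (6.65 × 10^-5)(6.82 × 10^-6) = 4.5 × 10^-10
Q < Ksp, so no precipitate of MgCO3 forms.

Q ≈ 4.5 × 10^-10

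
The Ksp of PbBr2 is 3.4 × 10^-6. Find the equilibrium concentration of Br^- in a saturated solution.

[Br^-] = 0.019 M

PbBr2(s) <=> Pb^2+(aq) + 2 Br^-(aq)
Ksp = [Pb^2+][Br^-]^2
For each mole of PbBr2 that dissolves: [Pb^2+] = s, [Br^-] = 2s.
So Ksp = s × (2s)^2 = 4s^3
s^3 = 3.4 × 10^-6 / 4, so s = 9.47 × 10^-3 M
[Br^-] = 2s = 1.9 x 10^-2 M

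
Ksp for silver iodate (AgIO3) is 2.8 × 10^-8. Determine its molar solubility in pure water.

s ≈ 1.7 x 10^-4 M

AgIO3(s) ⇌ Ag^+(aq) + IO3^-(aq)
Ksp = [Ag^+][IO3^-]
Let s = molar solubility. Then [Ag^+] = s and [IO3^-] = s.
Ksp = s × s = s^2
s = √(2.8 × 10^-8) = 1.7 × 10^-4 M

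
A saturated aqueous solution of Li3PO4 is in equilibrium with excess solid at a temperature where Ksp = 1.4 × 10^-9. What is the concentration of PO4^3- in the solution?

Li3PO4(s) ⇌ 3 Li^+(aq) + PO4^3-(aq)
Ksp = [Li^+]^3[PO4^3-]
For each mole of Li3PO4 that dissolves: [Li^+] = 3s, [PO4^3-] = s.
So Ksp = (3s)^3 × s = 27s^4
s = (1.4 × 10^-9 / 27)^(1/4) = 2.68 × 10^-3 M
[PO4^3-] = s = 2.7 × 10^-3 M

[PO4^3-] = 2.7 × 10^-3 M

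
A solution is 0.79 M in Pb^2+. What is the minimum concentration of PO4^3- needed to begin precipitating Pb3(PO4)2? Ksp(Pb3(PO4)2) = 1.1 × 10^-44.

Pb3(PO4)2(s) <=> 3 Pb^2+(aq) + 2 PO4^3-(aq)
Ksp = [Pb^2+]^3[PO4^3-]^2
Precipitation begins when Q = Ksp. With [Pb^2+] = 0.79 M:
1.1 × 10^-44 = (0.79)^3 × [PO4^3-]^2
[PO4^3-] = (1.1 × 10^-44 / 4.93 × 10^-1)^(1/2) = 1.5 × 10^-22 M

[PO4^3-] = 1.5e-22 M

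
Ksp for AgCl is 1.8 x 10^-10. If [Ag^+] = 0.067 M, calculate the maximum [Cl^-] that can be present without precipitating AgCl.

AgCl(s) ⇌ Ag^+ + Cl^-
Ksp = [Ag^+][Cl^-]
Precipitation begins when Q = Ksp. With [Ag^+] = 0.067 M:
1.8 x 10^-10 = (0.067) × [Cl^-]
[Cl^-] = (1.8 x 10^-10 / 6.7 × 10^-2) = 2.7 x 10^-9 M

[Cl^-] = 2.7e-9 M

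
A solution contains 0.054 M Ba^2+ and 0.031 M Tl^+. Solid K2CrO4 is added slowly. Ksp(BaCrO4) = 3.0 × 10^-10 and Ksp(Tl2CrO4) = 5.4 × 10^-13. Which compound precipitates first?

Tl2CrO4

Each salt begins to precipitate when Q = Ksp, i.e. when [CrO4^2-] reaches its threshold.
For BaCrO4: 3.0 × 10^-10 = 0.054 × [CrO4^2-]  ⇒  [CrO4^2-] = 5.6 x 10^-9 M.
For Tl2CrO4: 5.4 × 10^-13 = (0.031)^2 × [CrO4^2-]  ⇒  [CrO4^2-] = 5.6 x 10^-10 M.
The salt with the lower threshold [CrO4^2-] precipitates first: Tl2CrO4.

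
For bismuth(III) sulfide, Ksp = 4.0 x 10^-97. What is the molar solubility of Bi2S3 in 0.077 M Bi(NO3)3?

Bi2S3(s) ⇌ 2 Bi^3+(aq) + 3 S^2-(aq)
Ksp = [Bi^3+]^2[S^2-]^3
Let s be the molar solubility in this solution. [Bi^3+] = 0.077 + 2s ≈ 0.077, [S^2-] = 3s (since Bi^3+ from Bi(NO3)3 dominates).
Ksp ≈ (0.077)^2 × (3s)^3
s = 1.4 x 10^-32 M
Check: 2s = 2.7 x 10^-32 ≪ 0.077, so the approximation is valid.

s ≈ 1.4 x 10^-32 M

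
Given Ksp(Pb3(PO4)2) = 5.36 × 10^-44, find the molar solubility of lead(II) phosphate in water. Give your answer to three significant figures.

Pb3(PO4)2(s) ⇌ 3 Pb^2+(aq) + 2 PO4^3-(aq)
Ksp = [Pb^2+]^3[PO4^3-]^2
With molar solubility s: [Pb^2+] = 3s, [PO4^3-] = 2s.
Substituting: Ksp = (3s)^3(2s)^2 = 108s^5
s^5 = 5.36 × 10^-44 / 108, so s = 8.69 × 10^-10 M

8.69 x 10^-10 M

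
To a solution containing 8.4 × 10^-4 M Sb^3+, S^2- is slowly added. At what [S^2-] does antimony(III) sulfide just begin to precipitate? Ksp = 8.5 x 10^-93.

Sb2S3(s) ⇌ 2 Sb^3+ + 3 S^2-
Ksp = [Sb^3+]^2[S^2-]^3
Precipitation begins when Q = Ksp. With [Sb^3+] = 8.4 × 10^-4 M:
8.5 x 10^-93 = (8.4 × 10^-4)^2 × [S^2-]^3
[S^2-] = (8.5 x 10^-93 / 7.06 x 10^-7)^(1/3) = 2.3 × 10^-29 M

[S^2-] ≈ 2.3e-29 M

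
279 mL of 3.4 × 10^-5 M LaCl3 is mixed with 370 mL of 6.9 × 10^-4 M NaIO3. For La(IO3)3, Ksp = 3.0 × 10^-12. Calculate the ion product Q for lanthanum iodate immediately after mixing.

Q ≈ 8.9 × 10^-16

Total volume = 279 + 370 = 649 mL.
[La^3+] = 3.4 x 10^-5 × (279/649) = 1.46 × 10^-5 M
[IO3^-] = 6.9 × 10^-4 × (370/649) = 3.93 × 10^-4 M
La(IO3)3(s) <=> La^3+(aq) + 3 IO3^-(aq), so Q = [La^3+][IO3^-]^3
Q = (1.46 x 10^-5)(3.93 x 10^-4)^3 = 8.9 × 10^-16
Q < Ksp, so no precipitate of La(IO3)3 forms.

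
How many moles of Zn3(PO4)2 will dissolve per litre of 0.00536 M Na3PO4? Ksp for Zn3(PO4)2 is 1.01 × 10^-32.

Zn3(PO4)2(s) ⇌ 3 Zn^2+(aq) + 2 PO4^3-(aq)
Ksp = [Zn^2+]^3[PO4^3-]^2
Let s be the molar solubility in this solution. [Zn^2+] = 3s, [PO4^3-] = 0.00536 + 2s ≈ 0.00536 (since PO4^3- from Na3PO4 dominates).
Ksp ≈ (3s)^3 × (0.00536)^2
s = 2.35 × 10^-10 M
Check: 2s = 4.7 × 10^-10 ≪ 0.00536, so the approximation is valid.

2.35e-10 M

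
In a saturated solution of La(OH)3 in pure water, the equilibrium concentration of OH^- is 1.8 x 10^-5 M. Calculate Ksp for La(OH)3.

3.5e-20

La(OH)3(s) ⇌ La^3+(aq) + 3 OH^-(aq)
Stoichiometry gives [La^3+] = (1/3)[OH^-] = 6.00 × 10^-6 M.
Ksp = [La^3+][OH^-]^3
Ksp = 6.00 × 10^-6 × (1.8 × 10^-5)^3 = 3.5 x 10^-20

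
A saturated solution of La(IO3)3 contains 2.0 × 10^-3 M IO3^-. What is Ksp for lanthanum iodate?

Ksp ≈ 5.3 × 10^-12

La(IO3)3(s) ⇌ La^3+(aq) + 3 IO3^-(aq)
Stoichiometry gives [La^3+] = (1/3)[IO3^-] = 6.67 x 10^-4 M.
Ksp = [La^3+][IO3^-]^3
Ksp = 6.67 × 10^-4 × (2.0 × 10^-3)^3 = 5.3 × 10^-12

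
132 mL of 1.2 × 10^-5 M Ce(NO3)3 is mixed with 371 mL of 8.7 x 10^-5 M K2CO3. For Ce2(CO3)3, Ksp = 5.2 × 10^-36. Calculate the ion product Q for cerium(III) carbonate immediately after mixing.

Q ≈ 2.6e-24

Total volume = 132 + 371 = 503 mL.
[Ce^3+] = 1.2 × 10^-5 × (132/503) = 3.15 x 10^-6 M
[CO3^2-] = 8.7 × 10^-5 × (371/503) = 6.42 × 10^-5 M
Ce2(CO3)3(s) ⇌ 2 Ce^3+(aq) + 3 CO3^2-(aq), so Q = [Ce^3+]^2[CO3^2-]^3
Q = (3.15 × 10^-6)^2(6.42 × 10^-5)^3 = 2.6 × 10^-24
Q > Ksp, so Ce2(CO3)3 will precipitate.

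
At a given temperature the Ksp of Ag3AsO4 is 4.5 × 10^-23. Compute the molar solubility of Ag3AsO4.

Ag3AsO4(s) ⇌ 3 Ag^+(aq) + AsO4^3-(aq)
Ksp = [Ag^+]^3[AsO4^3-]
For each mole of Ag3AsO4 that dissolves: [Ag^+] = 3s, [AsO4^3-] = s.
Substituting: Ksp = (3s)^3s = 27s^4
s = (4.5 × 10^-23 / 27)^(1/4) = 1.1 × 10^-6 M

s = 1.1 x 10^-6 M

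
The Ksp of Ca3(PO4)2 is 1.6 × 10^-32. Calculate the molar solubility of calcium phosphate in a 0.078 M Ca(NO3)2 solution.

Ca3(PO4)2(s) ⇌ 3 Ca^2+(aq) + 2 PO4^3-(aq)
Ksp = [Ca^2+]^3[PO4^3-]^2
Let s be the molar solubility in this solution. [Ca^2+] = 0.078 + 3s ≈ 0.078, [PO4^3-] = 2s (since Ca^2+ from Ca(NO3)2 dominates).
Ksp ≈ (0.078)^3 × (2s)^2
s = 2.9 × 10^-15 M
Check: 3s = 8.7 x 10^-15 ≪ 0.078, so the approximation is valid.

s ≈ 2.9 × 10^-15 M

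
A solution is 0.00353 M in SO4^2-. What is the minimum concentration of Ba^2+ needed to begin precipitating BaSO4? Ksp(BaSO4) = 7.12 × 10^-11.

[Ba^2+] ≈ 2.02e-8 M

BaSO4(s) ⇌ Ba^2+(aq) + SO4^2-(aq)
Ksp = [Ba^2+][SO4^2-]
Precipitation begins when Q = Ksp. With [SO4^2-] = 0.00353 M:
7.12 × 10^-11 = (0.00353) × [Ba^2+]
[Ba^2+] = (7.12 × 10^-11 / 3.53 x 10^-3) = 2.02 x 10^-8 M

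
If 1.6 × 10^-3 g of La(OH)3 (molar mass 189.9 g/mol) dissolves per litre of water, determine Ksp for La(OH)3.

Ksp ≈ 1.4 × 10^-19

Molar solubility s = (1.6 x 10^-3 g/L) / (189.9 g/mol) = 8.43 × 10^-6 M.
La(OH)3(s) ⇌ La^3+ + 3 OH^-
For each mole of La(OH)3 that dissolves: [La^3+] = s, [OH^-] = 3s.
Ksp = [La^3+][OH^-]^3
Substituting: Ksp = s(3s)^3 = 27s^4
Ksp = 27 × (8.43 × 10^-6)^4 = 1.4 x 10^-19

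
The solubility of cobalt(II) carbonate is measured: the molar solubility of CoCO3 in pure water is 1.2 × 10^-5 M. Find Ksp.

CoCO3(s) <=> Co^2+ + CO3^2-
If s mol/L of CoCO3 dissolves, [Co^2+] = s and [CO3^2-] = s.
Ksp = [Co^2+][CO3^2-]
Ksp = s^2
Ksp = (1.2 x 10^-5)^2 = 1.4 × 10^-10

Ksp ≈ 1.4 × 10^-10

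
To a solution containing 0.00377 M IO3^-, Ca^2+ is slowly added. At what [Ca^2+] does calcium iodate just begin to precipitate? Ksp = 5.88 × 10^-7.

4.14 × 10^-2 M

Ca(IO3)2(s) ⇌ Ca^2+(aq) + 2 IO3^-(aq)
Ksp = [Ca^2+][IO3^-]^2
Precipitation begins when Q = Ksp. With [IO3^-] = 0.00377 M:
5.88 × 10^-7 = (0.00377)^2 × [Ca^2+]
[Ca^2+] = (5.88 × 10^-7 / 1.421 × 10^-5) = 4.14 × 10^-2 M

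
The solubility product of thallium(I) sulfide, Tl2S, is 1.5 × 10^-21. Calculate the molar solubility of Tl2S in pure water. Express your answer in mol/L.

s ≈ 7.2 x 10^-8 M

Tl2S(s) ⇌ 2 Tl^+(aq) + S^2-(aq)
Ksp = [Tl^+]^2[S^2-]
If s mol/L of Tl2S dissolves, [Tl^+] = 2s and [S^2-] = s.
Substituting: Ksp = (2s)^2s = 4s^3
s = (1.5 × 10^-21 / 4)^(1/3) = 7.2 x 10^-8 M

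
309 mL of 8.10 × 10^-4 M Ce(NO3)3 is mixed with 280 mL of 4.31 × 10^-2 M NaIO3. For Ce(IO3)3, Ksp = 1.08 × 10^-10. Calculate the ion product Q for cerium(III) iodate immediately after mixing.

Q = 3.66 × 10^-9

Total volume = 309 + 280 = 589 mL.
[Ce^3+] = 8.10 × 10^-4 × (309/589) = 4.249 x 10^-4 M
[IO3^-] = 4.31 x 10^-2 × (280/589) = 2.049 x 10^-2 M
Ce(IO3)3(s) ⇌ Ce^3+(aq) + 3 IO3^-(aq), so Q = [Ce^3+][IO3^-]^3
Q = (4.249 × 10^-4)(2.049 × 10^-2)^3 = 3.66 x 10^-9
Q > Ksp, so Ce(IO3)3 will precipitate.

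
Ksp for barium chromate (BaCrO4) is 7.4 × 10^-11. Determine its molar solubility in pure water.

8.6e-6 M

BaCrO4(s) ⇌ Ba^2+ + CrO4^2-
Ksp = [Ba^2+][CrO4^2-]
With molar solubility s: [Ba^2+] = s, [CrO4^2-] = s.
Ksp = (s)(s) = s^2
s = √(7.4 × 10^-11) = 8.6 × 10^-6 M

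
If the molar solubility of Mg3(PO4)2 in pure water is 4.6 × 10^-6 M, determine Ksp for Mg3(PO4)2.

2.2 × 10^-25

Mg3(PO4)2(s) ⇌ 3 Mg^2+(aq) + 2 PO4^3-(aq)
Let s = molar solubility. Then [Mg^2+] = 3s and [PO4^3-] = 2s.
Ksp = [Mg^2+]^3[PO4^3-]^2
Substituting: Ksp = (3s)^3(2s)^2 = 108s^5
Ksp = 108 × (4.6 × 10^-6)^5 = 2.2 x 10^-25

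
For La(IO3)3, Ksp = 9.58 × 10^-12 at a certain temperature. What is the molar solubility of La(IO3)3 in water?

s = 7.72e-4 M

La(IO3)3(s) <=> La^3+(aq) + 3 IO3^-(aq)
Ksp = [La^3+][IO3^-]^3
For each mole of La(IO3)3 that dissolves: [La^3+] = s, [IO3^-] = 3s.
Substituting: Ksp = s(3s)^3 = 27s^4
s = (9.58 × 10^-12 / 27)^(1/4) = 7.72 × 10^-4 M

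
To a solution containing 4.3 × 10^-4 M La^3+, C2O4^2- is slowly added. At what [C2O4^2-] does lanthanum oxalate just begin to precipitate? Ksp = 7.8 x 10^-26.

7.5 × 10^-7 M

La2(C2O4)3(s) ⇌ 2 La^3+ + 3 C2O4^2-
Ksp = [La^3+]^2[C2O4^2-]^3
Precipitation begins when Q = Ksp. With [La^3+] = 4.3 × 10^-4 M:
7.8 x 10^-26 = (4.3 × 10^-4)^2 × [C2O4^2-]^3
[C2O4^2-] = (7.8 x 10^-26 / 1.85 × 10^-7)^(1/3) = 7.5 x 10^-7 M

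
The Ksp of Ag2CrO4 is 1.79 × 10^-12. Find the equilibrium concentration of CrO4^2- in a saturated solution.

Ag2CrO4(s) ⇌ 2 Ag^+ + CrO4^2-
Ksp = [Ag^+]^2[CrO4^2-]
For each mole of Ag2CrO4 that dissolves: [Ag^+] = 2s, [CrO4^2-] = s.
Substituting: Ksp = (2s)^2s = 4s^3
Solving, s = (1.79 × 10^-12/4)^(1/3) = 7.649 x 10^-5 M
[CrO4^2-] = s = 7.65 × 10^-5 M

7.65e-5 M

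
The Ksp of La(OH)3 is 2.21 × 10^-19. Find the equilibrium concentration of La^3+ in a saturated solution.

9.51e-6 M

La(OH)3(s) ⇌ La^3+ + 3 OH^-
Ksp = [La^3+][OH^-]^3
For each mole of La(OH)3 that dissolves: [La^3+] = s, [OH^-] = 3s.
So Ksp = s × (3s)^3 = 27s^4
s^4 = 2.21 × 10^-19 / 27, so s = 9.512 x 10^-6 M
[La^3+] = s = 9.51 × 10^-6 M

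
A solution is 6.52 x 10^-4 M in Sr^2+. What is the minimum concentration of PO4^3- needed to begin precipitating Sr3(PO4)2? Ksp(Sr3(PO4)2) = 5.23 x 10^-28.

Sr3(PO4)2(s) <=> 3 Sr^2+(aq) + 2 PO4^3-(aq)
Ksp = [Sr^2+]^3[PO4^3-]^2
Precipitation begins when Q = Ksp. With [Sr^2+] = 6.52 x 10^-4 M:
5.23 x 10^-28 = (6.52 x 10^-4)^3 × [PO4^3-]^2
[PO4^3-] = (5.23 x 10^-28 / 2.772 × 10^-10)^(1/2) = 1.37 × 10^-9 M

1.37e-9 M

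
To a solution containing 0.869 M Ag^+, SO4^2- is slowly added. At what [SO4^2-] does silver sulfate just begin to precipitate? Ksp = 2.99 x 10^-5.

3.96 × 10^-5 M

Ag2SO4(s) ⇌ 2 Ag^+(aq) + SO4^2-(aq)
Ksp = [Ag^+]^2[SO4^2-]
Precipitation begins when Q = Ksp. With [Ag^+] = 0.869 M:
2.99 x 10^-5 = (0.869)^2 × [SO4^2-]
[SO4^2-] = (2.99 x 10^-5 / 7.552 x 10^-1) = 3.96 x 10^-5 M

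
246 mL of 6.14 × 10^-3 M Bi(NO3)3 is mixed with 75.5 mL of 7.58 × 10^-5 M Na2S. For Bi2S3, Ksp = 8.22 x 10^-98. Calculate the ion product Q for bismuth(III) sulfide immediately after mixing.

Q = 1.24 x 10^-19

Total volume = 246 + 75.5 = 321.5 mL.
[Bi^3+] = 6.14 x 10^-3 × (246/321.5) = 4.698 x 10^-3 M
[S^2-] = 7.58 x 10^-5 × (75.5/321.5) = 1.780 x 10^-5 M
Bi2S3(s) <=> 2 Bi^3+ + 3 S^2-, so Q = [Bi^3+]^2[S^2-]^3
Q = (4.698 x 10^-3)^2(1.780 × 10^-5)^3 = 1.24 × 10^-19
Q > Ksp, so Bi2S3 will precipitate.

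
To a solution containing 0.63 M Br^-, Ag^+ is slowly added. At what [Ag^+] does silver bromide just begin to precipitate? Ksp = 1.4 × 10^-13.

[Ag^+] ≈ 2.2 × 10^-13 M

AgBr(s) ⇌ Ag^+(aq) + Br^-(aq)
Ksp = [Ag^+][Br^-]
Precipitation begins when Q = Ksp. With [Br^-] = 0.63 M:
1.4 × 10^-13 = (0.63) × [Ag^+]
[Ag^+] = (1.4 × 10^-13 / 6.3 × 10^-1) = 2.2 x 10^-13 M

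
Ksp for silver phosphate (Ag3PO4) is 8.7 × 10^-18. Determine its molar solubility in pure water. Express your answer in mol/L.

Ag3PO4(s) <=> 3 Ag^+(aq) + PO4^3-(aq)
Ksp = [Ag^+]^3[PO4^3-]
With molar solubility s: [Ag^+] = 3s, [PO4^3-] = s.
So Ksp = (3s)^3 × s = 27s^4
s^4 = 8.7 × 10^-18 / 27, so s = 2.4 × 10^-5 M

2.4 × 10^-5 M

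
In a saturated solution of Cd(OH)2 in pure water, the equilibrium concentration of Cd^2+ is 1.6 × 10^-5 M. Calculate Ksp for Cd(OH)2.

Cd(OH)2(s) <=> Cd^2+ + 2 OH^-
Stoichiometry gives [OH^-] = (2/1)[Cd^2+] = 3.20 × 10^-5 M.
Ksp = [Cd^2+][OH^-]^2
Ksp = 1.6 x 10^-5 × (3.20 x 10^-5)^2 = 1.6 × 10^-14

1.6 × 10^-14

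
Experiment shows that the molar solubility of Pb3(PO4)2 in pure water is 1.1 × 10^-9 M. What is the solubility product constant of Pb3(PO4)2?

Pb3(PO4)2(s) ⇌ 3 Pb^2+ + 2 PO4^3-
For each mole of Pb3(PO4)2 that dissolves: [Pb^2+] = 3s, [PO4^3-] = 2s.
Ksp = [Pb^2+]^3[PO4^3-]^2
So Ksp = (3s)^3 × (2s)^2 = 108s^5
With s = 1.1 × 10^-9: Ksp = 1.7 × 10^-43

Ksp = 1.7e-43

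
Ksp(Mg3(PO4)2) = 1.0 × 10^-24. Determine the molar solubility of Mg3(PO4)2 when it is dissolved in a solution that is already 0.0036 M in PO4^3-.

Mg3(PO4)2(s) <=> 3 Mg^2+ + 2 PO4^3-
Ksp = [Mg^2+]^3[PO4^3-]^2
Let s be the molar solubility in this solution. [Mg^2+] = 3s, [PO4^3-] = 0.0036 + 2s ≈ 0.0036 (Ksp is small, so little additional dissolves).
Ksp ≈ (3s)^3 × (0.0036)^2
s = 1.4 x 10^-7 M
Check: 2s = 2.8 × 10^-7 ≪ 0.0036, so the approximation is valid.

s = 1.4 × 10^-7 M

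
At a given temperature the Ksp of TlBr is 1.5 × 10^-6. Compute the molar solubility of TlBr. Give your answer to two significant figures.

s ≈ 1.2 × 10^-3 M

TlBr(s) ⇌ Tl^+(aq) + Br^-(aq)
Ksp = [Tl^+][Br^-]
If s mol/L of TlBr dissolves, [Tl^+] = s and [Br^-] = s.
Ksp = s^2
s = (1.5 × 10^-6)^(1/2) = 1.2 x 10^-3 M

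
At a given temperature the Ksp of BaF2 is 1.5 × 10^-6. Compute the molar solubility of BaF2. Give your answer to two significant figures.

BaF2(s) ⇌ Ba^2+ + 2 F^-
Ksp = [Ba^2+][F^-]^2
With molar solubility s: [Ba^2+] = s, [F^-] = 2s.
So Ksp = s × (2s)^2 = 4s^3
s^3 = 1.5 × 10^-6 / 4, so s = 7.2 × 10^-3 M

s ≈ 7.2e-3 M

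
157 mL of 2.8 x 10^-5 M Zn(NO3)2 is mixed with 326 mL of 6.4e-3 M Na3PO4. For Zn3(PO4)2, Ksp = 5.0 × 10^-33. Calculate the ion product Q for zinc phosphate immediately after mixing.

Total volume = 157 + 326 = 483 mL.
[Zn^2+] = 2.8 x 10^-5 × (157/483) = 9.10 × 10^-6 M
[PO4^3-] = 6.4 × 10^-3 × (326/483) = 4.32 × 10^-3 M
Zn3(PO4)2(s) ⇌ 3 Zn^2+(aq) + 2 PO4^3-(aq), so Q = [Zn^2+]^3[PO4^3-]^2
Q = (9.10 × 10^-6)^3(4.32 × 10^-3)^2 = 1.4 × 10^-20
Q > Ksp, so Zn3(PO4)2 will precipitate.

1.4e-20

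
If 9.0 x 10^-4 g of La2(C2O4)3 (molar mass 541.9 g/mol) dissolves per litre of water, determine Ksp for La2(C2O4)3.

1.4e-27

Molar solubility s = (9.0 × 10^-4 g/L) / (541.9 g/mol) = 1.66 × 10^-6 M.
La2(C2O4)3(s) ⇌ 2 La^3+ + 3 C2O4^2-
Let s = molar solubility. Then [La^3+] = 2s and [C2O4^2-] = 3s.
Ksp = [La^3+]^2[C2O4^2-]^3
Ksp = (2s)^2(3s)^3 = 108s^5
Ksp = 108 × (1.66 × 10^-6)^5 = 1.4 x 10^-27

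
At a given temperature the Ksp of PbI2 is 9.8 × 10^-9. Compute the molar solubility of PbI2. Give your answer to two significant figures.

s = 1.3 × 10^-3 M

PbI2(s) <=> Pb^2+(aq) + 2 I^-(aq)
Ksp = [Pb^2+][I^-]^2
If s mol/L of PbI2 dissolves, [Pb^2+] = s and [I^-] = 2s.
Ksp = s(2s)^2 = 4s^3
Solving, s = (9.8 × 10^-9/4)^(1/3) = 1.3 × 10^-3 M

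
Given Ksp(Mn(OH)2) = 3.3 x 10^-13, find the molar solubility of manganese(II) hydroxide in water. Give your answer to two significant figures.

4.4 × 10^-5 M

Mn(OH)2(s) ⇌ Mn^2+ + 2 OH^-
Ksp = [Mn^2+][OH^-]^2
Let s = molar solubility. Then [Mn^2+] = s and [OH^-] = 2s.
Substituting: Ksp = s(2s)^2 = 4s^3
Solving, s = (3.3 x 10^-13/4)^(1/3) = 4.4 x 10^-5 M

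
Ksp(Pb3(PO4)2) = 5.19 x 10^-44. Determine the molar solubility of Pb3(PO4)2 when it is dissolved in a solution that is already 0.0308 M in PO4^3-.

s ≈ 1.27e-14 M

Pb3(PO4)2(s) ⇌ 3 Pb^2+(aq) + 2 PO4^3-(aq)
Ksp = [Pb^2+]^3[PO4^3-]^2
Let s = moles of Pb3(PO4)2 that dissolve per litre. [Pb^2+] = 3s, [PO4^3-] = 0.0308 + 2s ≈ 0.0308 (Ksp is small, so little additional dissolves).
Ksp ≈ (3s)^3 × (0.0308)^2
s = 1.27 × 10^-14 M
Check: 2s = 2.5 × 10^-14 ≪ 0.0308, so the approximation is valid.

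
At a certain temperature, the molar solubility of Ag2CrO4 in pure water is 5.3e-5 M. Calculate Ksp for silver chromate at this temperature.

Ag2CrO4(s) ⇌ 2 Ag^+(aq) + CrO4^2-(aq)
With molar solubility s: [Ag^+] = 2s, [CrO4^2-] = s.
Ksp = [Ag^+]^2[CrO4^2-]
Ksp = (2s)^2s = 4s^3
Ksp = 4 × (5.3 × 10^-5)^3 = 6.0 × 10^-13

Ksp ≈ 6.0 × 10^-13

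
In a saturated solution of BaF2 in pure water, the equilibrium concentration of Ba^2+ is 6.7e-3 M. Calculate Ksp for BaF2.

Ksp = 1.2e-6

BaF2(s) <=> Ba^2+ + 2 F^-
Stoichiometry gives [F^-] = (2/1)[Ba^2+] = 1.34 × 10^-2 M.
Ksp = [Ba^2+][F^-]^2
Ksp = 6.7 × 10^-3 × (1.34 × 10^-2)^2 = 1.2 x 10^-6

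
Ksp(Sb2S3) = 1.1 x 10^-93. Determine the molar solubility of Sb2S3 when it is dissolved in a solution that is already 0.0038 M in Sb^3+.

s = 1.4 × 10^-30 M

Sb2S3(s) ⇌ 2 Sb^3+(aq) + 3 S^2-(aq)
Ksp = [Sb^3+]^2[S^2-]^3
Let s be the molar solubility in this solution. [Sb^3+] = 0.0038 + 2s ≈ 0.0038, [S^2-] = 3s (common-ion effect: Sb^3+ is already 0.0038 M).
Ksp ≈ (0.0038)^2 × (3s)^3
s = 1.4 x 10^-30 M
Check: 2s = 2.8 x 10^-30 ≪ 0.0038, so the approximation is valid.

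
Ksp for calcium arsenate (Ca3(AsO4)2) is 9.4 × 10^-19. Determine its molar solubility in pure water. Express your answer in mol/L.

Ca3(AsO4)2(s) <=> 3 Ca^2+(aq) + 2 AsO4^3-(aq)
Ksp = [Ca^2+]^3[AsO4^3-]^2
If s mol/L of Ca3(AsO4)2 dissolves, [Ca^2+] = 3s and [AsO4^3-] = 2s.
Substituting: Ksp = (3s)^3(2s)^2 = 108s^5
s = (9.4 × 10^-19 / 108)^(1/5) = 9.7 × 10^-5 M

s ≈ 9.7 × 10^-5 M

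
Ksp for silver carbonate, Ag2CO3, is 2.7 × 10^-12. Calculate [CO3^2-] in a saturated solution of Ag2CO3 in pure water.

[CO3^2-] = 8.8 × 10^-5 M

Ag2CO3(s) <=> 2 Ag^+(aq) + CO3^2-(aq)
Ksp = [Ag^+]^2[CO3^2-]
If s mol/L of Ag2CO3 dissolves, [Ag^+] = 2s and [CO3^2-] = s.
Substituting: Ksp = (2s)^2s = 4s^3
s^3 = 2.7 × 10^-12 / 4, so s = 8.77 x 10^-5 M
[CO3^2-] = s = 8.8 × 10^-5 M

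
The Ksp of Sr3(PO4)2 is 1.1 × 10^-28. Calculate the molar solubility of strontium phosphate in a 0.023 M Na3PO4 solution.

s ≈ 2.0 × 10^-9 M

Sr3(PO4)2(s) <=> 3 Sr^2+ + 2 PO4^3-
Ksp = [Sr^2+]^3[PO4^3-]^2
Let s be the molar solubility in this solution. [Sr^2+] = 3s, [PO4^3-] = 0.023 + 2s ≈ 0.023 (common-ion effect: PO4^3- is already 0.023 M).
Ksp ≈ (3s)^3 × (0.023)^2
s = 2.0 x 10^-9 M
Check: 2s = 3.9 x 10^-9 ≪ 0.023, so the approximation is valid.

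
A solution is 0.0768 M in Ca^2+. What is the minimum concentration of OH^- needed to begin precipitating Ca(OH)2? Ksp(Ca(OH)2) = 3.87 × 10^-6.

Ca(OH)2(s) ⇌ Ca^2+(aq) + 2 OH^-(aq)
Ksp = [Ca^2+][OH^-]^2
Precipitation begins when Q = Ksp. With [Ca^2+] = 0.0768 M:
3.87 × 10^-6 = (0.0768) × [OH^-]^2
[OH^-] = (3.87 × 10^-6 / 7.68 x 10^-2)^(1/2) = 7.10 × 10^-3 M

7.10e-3 M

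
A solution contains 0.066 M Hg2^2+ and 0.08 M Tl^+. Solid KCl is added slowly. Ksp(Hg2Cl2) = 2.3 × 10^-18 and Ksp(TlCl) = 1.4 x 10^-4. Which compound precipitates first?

Each salt begins to precipitate when Q = Ksp, i.e. when [Cl^-] reaches its threshold.
For Hg2Cl2: 2.3 × 10^-18 = 0.066 × [Cl^-]^2  ⇒  [Cl^-] = 5.9 × 10^-9 M.
For TlCl: 1.4 x 10^-4 = 0.08 × [Cl^-]  ⇒  [Cl^-] = 1.8 × 10^-3 M.
The salt with the lower threshold [Cl^-] precipitates first: Hg2Cl2.

Hg2Cl2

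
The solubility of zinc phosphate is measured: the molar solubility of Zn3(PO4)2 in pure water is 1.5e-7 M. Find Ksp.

Zn3(PO4)2(s) <=> 3 Zn^2+ + 2 PO4^3-
Let s = molar solubility. Then [Zn^2+] = 3s and [PO4^3-] = 2s.
Ksp = [Zn^2+]^3[PO4^3-]^2
Substituting: Ksp = (3s)^3(2s)^2 = 108s^5
With s = 1.5 x 10^-7: Ksp = 8.2 × 10^-33

8.2e-33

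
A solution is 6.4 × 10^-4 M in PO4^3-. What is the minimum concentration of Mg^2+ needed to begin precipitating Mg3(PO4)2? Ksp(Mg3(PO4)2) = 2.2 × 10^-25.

[Mg^2+] ≈ 8.1 x 10^-7 M

Mg3(PO4)2(s) ⇌ 3 Mg^2+ + 2 PO4^3-
Ksp = [Mg^2+]^3[PO4^3-]^2
Precipitation begins when Q = Ksp. With [PO4^3-] = 6.4 × 10^-4 M:
2.2 × 10^-25 = (6.4 × 10^-4)^2 × [Mg^2+]^3
[Mg^2+] = (2.2 × 10^-25 / 4.10 × 10^-7)^(1/3) = 8.1 x 10^-7 M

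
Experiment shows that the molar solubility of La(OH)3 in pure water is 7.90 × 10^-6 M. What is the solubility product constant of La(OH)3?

La(OH)3(s) <=> La^3+ + 3 OH^-
Let s = molar solubility. Then [La^3+] = s and [OH^-] = 3s.
Ksp = [La^3+][OH^-]^3
Substituting: Ksp = s(3s)^3 = 27s^4
Ksp = 27 × (7.90 × 10^-6)^4 = 1.05 × 10^-19

1.05 x 10^-19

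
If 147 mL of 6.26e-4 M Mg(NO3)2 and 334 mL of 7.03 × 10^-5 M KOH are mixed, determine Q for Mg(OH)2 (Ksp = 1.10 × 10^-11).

Total volume = 147 + 334 = 481 mL.
[Mg^2+] = 6.26 × 10^-4 × (147/481) = 1.913 × 10^-4 M
[OH^-] = 7.03 × 10^-5 × (334/481) = 4.882 x 10^-5 M
Mg(OH)2(s) <=> Mg^2+(aq) + 2 OH^-(aq), so Q = [Mg^2+][OH^-]^2
Q = (1.913 × 10^-4)(4.882 x 10^-5)^2 = 4.56 × 10^-13
Q < Ksp, so no precipitate of Mg(OH)2 forms.

4.56 × 10^-13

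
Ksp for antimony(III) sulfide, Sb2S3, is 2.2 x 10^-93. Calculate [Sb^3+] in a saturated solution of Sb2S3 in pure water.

Sb2S3(s) ⇌ 2 Sb^3+ + 3 S^2-
Ksp = [Sb^3+]^2[S^2-]^3
Let s = molar solubility. Then [Sb^3+] = 2s and [S^2-] = 3s.
Substituting: Ksp = (2s)^2(3s)^3 = 108s^5
Solving, s = (2.2 x 10^-93/108)^(1/5) = 1.15 × 10^-19 M
[Sb^3+] = 2s = 2.3 × 10^-19 M

2.3 × 10^-19 M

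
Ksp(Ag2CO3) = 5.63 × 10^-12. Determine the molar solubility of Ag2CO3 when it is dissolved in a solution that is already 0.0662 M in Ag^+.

Ag2CO3(s) ⇌ 2 Ag^+ + CO3^2-
Ksp = [Ag^+]^2[CO3^2-]
Let s be the molar solubility in this solution. [Ag^+] = 0.0662 + 2s ≈ 0.0662, [CO3^2-] = s (Ksp is small, so little additional dissolves).
Ksp ≈ (0.0662)^2 × s
s = 1.28 x 10^-9 M
Check: 2s = 2.6 × 10^-9 ≪ 0.0662, so the approximation is valid.

s ≈ 1.28 x 10^-9 M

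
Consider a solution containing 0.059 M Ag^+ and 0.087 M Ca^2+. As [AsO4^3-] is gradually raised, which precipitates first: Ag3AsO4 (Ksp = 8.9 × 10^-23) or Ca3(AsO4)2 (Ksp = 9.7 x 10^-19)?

Ag3AsO4

Precipitation of each salt starts when its ion product equals its Ksp.
For Ag3AsO4: 8.9 × 10^-23 = (0.059)^3 × [AsO4^3-]  ⇒  [AsO4^3-] = 4.3 x 10^-19 M.
For Ca3(AsO4)2: 9.7 x 10^-19 = (0.087)^3 × [AsO4^3-]^2  ⇒  [AsO4^3-] = 3.8 × 10^-8 M.
The salt with the lower threshold [AsO4^3-] precipitates first: Ag3AsO4.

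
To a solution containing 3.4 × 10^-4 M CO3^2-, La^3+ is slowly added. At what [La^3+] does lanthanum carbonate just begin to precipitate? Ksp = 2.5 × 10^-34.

2.5 x 10^-12 M

La2(CO3)3(s) ⇌ 2 La^3+(aq) + 3 CO3^2-(aq)
Ksp = [La^3+]^2[CO3^2-]^3
Precipitation begins when Q = Ksp. With [CO3^2-] = 3.4 × 10^-4 M:
2.5 × 10^-34 = (3.4 × 10^-4)^3 × [La^3+]^2
[La^3+] = (2.5 × 10^-34 / 3.93 x 10^-11)^(1/2) = 2.5 × 10^-12 M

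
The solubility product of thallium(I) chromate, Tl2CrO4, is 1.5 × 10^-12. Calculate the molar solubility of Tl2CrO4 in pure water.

s = 7.2e-5 M

Tl2CrO4(s) ⇌ 2 Tl^+ + CrO4^2-
Ksp = [Tl^+]^2[CrO4^2-]
For each mole of Tl2CrO4 that dissolves: [Tl^+] = 2s, [CrO4^2-] = s.
So Ksp = (2s)^2 × s = 4s^3
s = (1.5 × 10^-12 / 4)^(1/3) = 7.2 x 10^-5 M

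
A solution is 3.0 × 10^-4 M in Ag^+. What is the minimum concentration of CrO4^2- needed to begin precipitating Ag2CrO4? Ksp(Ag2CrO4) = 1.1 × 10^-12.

[CrO4^2-] ≈ 1.2e-5 M

Ag2CrO4(s) <=> 2 Ag^+ + CrO4^2-
Ksp = [Ag^+]^2[CrO4^2-]
Precipitation begins when Q = Ksp. With [Ag^+] = 3.0 × 10^-4 M:
1.1 × 10^-12 = (3.0 × 10^-4)^2 × [CrO4^2-]
[CrO4^2-] = (1.1 × 10^-12 / 9.00 × 10^-8) = 1.2 x 10^-5 M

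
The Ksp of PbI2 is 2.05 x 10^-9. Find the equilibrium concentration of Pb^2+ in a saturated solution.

PbI2(s) ⇌ Pb^2+(aq) + 2 I^-(aq)
Ksp = [Pb^2+][I^-]^2
With molar solubility s: [Pb^2+] = s, [I^-] = 2s.
Substituting: Ksp = s(2s)^2 = 4s^3
s^3 = 2.05 x 10^-9 / 4, so s = 8.003 × 10^-4 M
[Pb^2+] = s = 8.00 x 10^-4 M

[Pb^2+] = 8.00 × 10^-4 M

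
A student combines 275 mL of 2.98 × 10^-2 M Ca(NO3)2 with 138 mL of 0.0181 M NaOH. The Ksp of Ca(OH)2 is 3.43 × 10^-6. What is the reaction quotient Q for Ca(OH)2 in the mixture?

Total volume = 275 + 138 = 413 mL.
[Ca^2+] = 2.98 x 10^-2 × (275/413) = 1.984 × 10^-2 M
[OH^-] = 1.81 × 10^-2 × (138/413) = 6.048 × 10^-3 M
Ca(OH)2(s) ⇌ Ca^2+ + 2 OH^-, so Q = [Ca^2+][OH^-]^2
Q = (1.984 × 10^-2)(6.048 × 10^-3)^2 = 7.26 × 10^-7
Q < Ksp, so no precipitate of Ca(OH)2 forms.

7.26 × 10^-7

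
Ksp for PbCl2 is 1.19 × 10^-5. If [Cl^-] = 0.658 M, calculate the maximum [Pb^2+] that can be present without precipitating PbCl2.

[Pb^2+] = 2.75e-5 M

PbCl2(s) ⇌ Pb^2+ + 2 Cl^-
Ksp = [Pb^2+][Cl^-]^2
Precipitation begins when Q = Ksp. With [Cl^-] = 0.658 M:
1.19 × 10^-5 = (0.658)^2 × [Pb^2+]
[Pb^2+] = (1.19 × 10^-5 / 4.330 × 10^-1) = 2.75 × 10^-5 M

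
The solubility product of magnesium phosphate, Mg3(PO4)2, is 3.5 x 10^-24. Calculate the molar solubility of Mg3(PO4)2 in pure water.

Mg3(PO4)2(s) <=> 3 Mg^2+(aq) + 2 PO4^3-(aq)
Ksp = [Mg^2+]^3[PO4^3-]^2
With molar solubility s: [Mg^2+] = 3s, [PO4^3-] = 2s.
Ksp = (3s)^3(2s)^2 = 108s^5
Solving, s = (3.5 x 10^-24/108)^(1/5) = 8.0 x 10^-6 M

s = 8.0e-6 M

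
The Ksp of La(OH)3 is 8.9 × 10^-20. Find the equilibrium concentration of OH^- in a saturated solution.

[OH^-] ≈ 2.3 × 10^-5 M

La(OH)3(s) ⇌ La^3+(aq) + 3 OH^-(aq)
Ksp = [La^3+][OH^-]^3
Let s = molar solubility. Then [La^3+] = s and [OH^-] = 3s.
Substituting: Ksp = s(3s)^3 = 27s^4
Solving, s = (8.9 × 10^-20/27)^(1/4) = 7.58 × 10^-6 M
[OH^-] = 3s = 2.3 × 10^-5 M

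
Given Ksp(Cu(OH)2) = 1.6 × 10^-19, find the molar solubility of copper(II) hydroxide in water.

3.4 × 10^-7 M

Cu(OH)2(s) ⇌ Cu^2+ + 2 OH^-
Ksp = [Cu^2+][OH^-]^2
If s mol/L of Cu(OH)2 dissolves, [Cu^2+] = s and [OH^-] = 2s.
Substituting: Ksp = s(2s)^2 = 4s^3
Solving, s = (1.6 × 10^-19/4)^(1/3) = 3.4 × 10^-7 M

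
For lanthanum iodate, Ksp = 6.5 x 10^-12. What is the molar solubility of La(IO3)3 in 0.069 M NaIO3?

La(IO3)3(s) ⇌ La^3+(aq) + 3 IO3^-(aq)
Ksp = [La^3+][IO3^-]^3
Let s = moles of La(IO3)3 that dissolve per litre. [La^3+] = s, [IO3^-] = 0.069 + 3s ≈ 0.069 (Ksp is small, so little additional dissolves).
Ksp ≈ s × (0.069)^3
s = 2.0 × 10^-8 M
Check: 3s = 5.9 x 10^-8 ≪ 0.069, so the approximation is valid.

2.0 × 10^-8 M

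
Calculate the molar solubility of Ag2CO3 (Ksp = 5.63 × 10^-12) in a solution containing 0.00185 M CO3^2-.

Ag2CO3(s) <=> 2 Ag^+ + CO3^2-
Ksp = [Ag^+]^2[CO3^2-]
Let s = moles of Ag2CO3 that dissolve per litre. [Ag^+] = 2s, [CO3^2-] = 0.00185 + s ≈ 0.00185 (common-ion effect: CO3^2- is already 0.00185 M).
Ksp ≈ (2s)^2 × 0.00185
s = 2.76 × 10^-5 M
Check: s = 2.8 × 10^-5 ≪ 0.00185, so the approximation is valid.

s ≈ 2.76e-5 M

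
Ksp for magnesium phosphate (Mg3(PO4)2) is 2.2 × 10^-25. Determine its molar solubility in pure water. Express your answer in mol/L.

s ≈ 4.6 x 10^-6 M

Mg3(PO4)2(s) ⇌ 3 Mg^2+ + 2 PO4^3-
Ksp = [Mg^2+]^3[PO4^3-]^2
Let s = molar solubility. Then [Mg^2+] = 3s and [PO4^3-] = 2s.
Ksp = (3s)^3(2s)^2 = 108s^5
s^5 = 2.2 × 10^-25 / 108, so s = 4.6 × 10^-6 M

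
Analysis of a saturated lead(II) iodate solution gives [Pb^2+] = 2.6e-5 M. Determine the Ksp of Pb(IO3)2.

Pb(IO3)2(s) <=> Pb^2+ + 2 IO3^-
Stoichiometry gives [IO3^-] = (2/1)[Pb^2+] = 5.20 × 10^-5 M.
Ksp = [Pb^2+][IO3^-]^2
Ksp = 2.6 × 10^-5 × (5.20 × 10^-5)^2 = 7.0 × 10^-14

Ksp ≈ 7.0 × 10^-14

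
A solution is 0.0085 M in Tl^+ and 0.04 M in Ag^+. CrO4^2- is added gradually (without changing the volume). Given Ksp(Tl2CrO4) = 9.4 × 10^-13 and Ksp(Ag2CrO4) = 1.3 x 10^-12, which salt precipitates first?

Precipitation of each salt starts when its ion product equals its Ksp.
For Tl2CrO4: 9.4 × 10^-13 = (0.0085)^2 × [CrO4^2-]  ⇒  [CrO4^2-] = 1.3 × 10^-8 M.
For Ag2CrO4: 1.3 x 10^-12 = (0.04)^2 × [CrO4^2-]  ⇒  [CrO4^2-] = 8.1 × 10^-10 M.
The salt with the lower threshold [CrO4^2-] precipitates first: Ag2CrO4.

Ag2CrO4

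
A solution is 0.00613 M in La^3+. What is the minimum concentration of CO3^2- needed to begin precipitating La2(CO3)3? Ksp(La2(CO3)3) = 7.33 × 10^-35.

La2(CO3)3(s) <=> 2 La^3+(aq) + 3 CO3^2-(aq)
Ksp = [La^3+]^2[CO3^2-]^3
Precipitation begins when Q = Ksp. With [La^3+] = 0.00613 M:
7.33 × 10^-35 = (0.00613)^2 × [CO3^2-]^3
[CO3^2-] = (7.33 × 10^-35 / 3.758 × 10^-5)^(1/3) = 1.25 x 10^-10 M

1.25e-10 M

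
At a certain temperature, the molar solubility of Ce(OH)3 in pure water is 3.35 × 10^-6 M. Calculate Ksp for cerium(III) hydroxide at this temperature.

Ksp = 3.40 × 10^-21

Ce(OH)3(s) <=> Ce^3+(aq) + 3 OH^-(aq)
Let s = molar solubility. Then [Ce^3+] = s and [OH^-] = 3s.
Ksp = [Ce^3+][OH^-]^3
Substituting: Ksp = s(3s)^3 = 27s^4
With s = 3.35 x 10^-6: Ksp = 3.40 × 10^-21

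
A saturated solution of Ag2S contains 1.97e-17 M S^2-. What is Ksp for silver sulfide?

Ag2S(s) ⇌ 2 Ag^+(aq) + S^2-(aq)
Stoichiometry gives [Ag^+] = (2/1)[S^2-] = 3.940 × 10^-17 M.
Ksp = [Ag^+]^2[S^2-]
Ksp = (3.940 × 10^-17)^2 × 1.97 × 10^-17 = 3.06 × 10^-50

Ksp = 3.06 × 10^-50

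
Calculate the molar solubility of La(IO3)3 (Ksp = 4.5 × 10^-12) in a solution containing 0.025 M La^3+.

La(IO3)3(s) ⇌ La^3+(aq) + 3 IO3^-(aq)
Ksp = [La^3+][IO3^-]^3
If s mol/L dissolves here, [La^3+] = 0.025 + s ≈ 0.025, [IO3^-] = 3s (common-ion effect: La^3+ is already 0.025 M).
Ksp ≈ 0.025 × (3s)^3
s = 1.9 x 10^-4 M
Check: s = 1.9 x 10^-4 ≪ 0.025, so the approximation is valid.

1.9 × 10^-4 M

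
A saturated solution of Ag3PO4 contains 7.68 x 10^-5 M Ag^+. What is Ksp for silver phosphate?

Ksp = 1.16 x 10^-17

Ag3PO4(s) <=> 3 Ag^+ + PO4^3-
Stoichiometry gives [PO4^3-] = (1/3)[Ag^+] = 2.560 x 10^-5 M.
Ksp = [Ag^+]^3[PO4^3-]
Ksp = (7.68 × 10^-5)^3 × 2.560 × 10^-5 = 1.16 × 10^-17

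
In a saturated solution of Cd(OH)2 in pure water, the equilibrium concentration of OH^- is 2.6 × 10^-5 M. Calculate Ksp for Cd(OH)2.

Cd(OH)2(s) <=> Cd^2+(aq) + 2 OH^-(aq)
Stoichiometry gives [Cd^2+] = (1/2)[OH^-] = 1.30 × 10^-5 M.
Ksp = [Cd^2+][OH^-]^2
Ksp = 1.30 x 10^-5 × (2.6 x 10^-5)^2 = 8.8 × 10^-15

Ksp ≈ 8.8 × 10^-15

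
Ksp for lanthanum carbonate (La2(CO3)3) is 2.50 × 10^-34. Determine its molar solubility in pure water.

7.46e-8 M

La2(CO3)3(s) <=> 2 La^3+(aq) + 3 CO3^2-(aq)
Ksp = [La^3+]^2[CO3^2-]^3
If s mol/L of La2(CO3)3 dissolves, [La^3+] = 2s and [CO3^2-] = 3s.
So Ksp = (2s)^2 × (3s)^3 = 108s^5
s = (2.50 × 10^-34 / 108)^(1/5) = 7.46 × 10^-8 M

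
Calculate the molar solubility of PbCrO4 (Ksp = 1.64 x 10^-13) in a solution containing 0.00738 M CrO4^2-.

2.22e-11 M

PbCrO4(s) <=> Pb^2+ + CrO4^2-
Ksp = [Pb^2+][CrO4^2-]
Let s be the molar solubility in this solution. [Pb^2+] = s, [CrO4^2-] = 0.00738 + s ≈ 0.00738 (common-ion effect: CrO4^2- is already 0.00738 M).
Ksp ≈ s × 0.00738
s = 2.22 × 10^-11 M
Check: s = 2.2 × 10^-11 ≪ 0.00738, so the approximation is valid.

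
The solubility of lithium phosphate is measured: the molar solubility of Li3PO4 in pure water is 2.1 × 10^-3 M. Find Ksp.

5.3e-10

Li3PO4(s) <=> 3 Li^+(aq) + PO4^3-(aq)
With molar solubility s: [Li^+] = 3s, [PO4^3-] = s.
Ksp = [Li^+]^3[PO4^3-]
So Ksp = (3s)^3 × s = 27s^4
Ksp = 27 × (2.1 x 10^-3)^4 = 5.3 × 10^-10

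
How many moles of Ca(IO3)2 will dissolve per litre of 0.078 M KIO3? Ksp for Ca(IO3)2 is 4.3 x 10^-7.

s = 7.1 × 10^-5 M

Ca(IO3)2(s) ⇌ Ca^2+(aq) + 2 IO3^-(aq)
Ksp = [Ca^2+][IO3^-]^2
If s mol/L dissolves here, [Ca^2+] = s, [IO3^-] = 0.078 + 2s ≈ 0.078 (Ksp is small, so little additional dissolves).
Ksp ≈ s × (0.078)^2
s = 7.1 × 10^-5 M
Check: 2s = 1.4 × 10^-4 ≪ 0.078, so the approximation is valid.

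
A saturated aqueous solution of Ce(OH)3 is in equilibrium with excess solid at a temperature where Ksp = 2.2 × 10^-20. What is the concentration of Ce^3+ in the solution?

[Ce^3+] = 5.3 × 10^-6 M

Ce(OH)3(s) ⇌ Ce^3+ + 3 OH^-
Ksp = [Ce^3+][OH^-]^3
With molar solubility s: [Ce^3+] = s, [OH^-] = 3s.
Substituting: Ksp = s(3s)^3 = 27s^4
s^4 = 2.2 × 10^-20 / 27, so s = 5.34 × 10^-6 M
[Ce^3+] = s = 5.3 × 10^-6 M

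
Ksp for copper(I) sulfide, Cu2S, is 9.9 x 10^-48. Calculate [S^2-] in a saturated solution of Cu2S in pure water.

Cu2S(s) ⇌ 2 Cu^+ + S^2-
Ksp = [Cu^+]^2[S^2-]
If s mol/L of Cu2S dissolves, [Cu^+] = 2s and [S^2-] = s.
Substituting: Ksp = (2s)^2s = 4s^3
s = (9.9 x 10^-48 / 4)^(1/3) = 1.35 × 10^-16 M
[S^2-] = s = 1.4 x 10^-16 M

[S^2-] = 1.4 × 10^-16 M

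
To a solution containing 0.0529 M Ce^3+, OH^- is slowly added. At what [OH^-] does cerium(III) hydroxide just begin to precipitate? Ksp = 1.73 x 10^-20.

[OH^-] = 6.89 × 10^-7 M

Ce(OH)3(s) ⇌ Ce^3+(aq) + 3 OH^-(aq)
Ksp = [Ce^3+][OH^-]^3
Precipitation begins when Q = Ksp. With [Ce^3+] = 0.0529 M:
1.73 x 10^-20 = (0.0529) × [OH^-]^3
[OH^-] = (1.73 x 10^-20 / 5.29 × 10^-2)^(1/3) = 6.89 × 10^-7 M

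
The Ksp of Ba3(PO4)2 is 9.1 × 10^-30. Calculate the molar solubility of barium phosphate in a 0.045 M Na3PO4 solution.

5.5e-10 M

Ba3(PO4)2(s) ⇌ 3 Ba^2+ + 2 PO4^3-
Ksp = [Ba^2+]^3[PO4^3-]^2
If s mol/L dissolves here, [Ba^2+] = 3s, [PO4^3-] = 0.045 + 2s ≈ 0.045 (common-ion effect: PO4^3- is already 0.045 M).
Ksp ≈ (3s)^3 × (0.045)^2
s = 5.5 × 10^-10 M
Check: 2s = 1.1 × 10^-9 ≪ 0.045, so the approximation is valid.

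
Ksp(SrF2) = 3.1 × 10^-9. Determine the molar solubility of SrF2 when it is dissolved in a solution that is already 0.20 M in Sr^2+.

SrF2(s) ⇌ Sr^2+(aq) + 2 F^-(aq)
Ksp = [Sr^2+][F^-]^2
Let s be the molar solubility in this solution. [Sr^2+] = 0.20 + s ≈ 0.20, [F^-] = 2s (common-ion effect: Sr^2+ is already 0.20 M).
Ksp ≈ 0.20 × (2s)^2
s = 6.2 × 10^-5 M
Check: s = 6.2 x 10^-5 ≪ 0.20, so the approximation is valid.

s ≈ 6.2 × 10^-5 M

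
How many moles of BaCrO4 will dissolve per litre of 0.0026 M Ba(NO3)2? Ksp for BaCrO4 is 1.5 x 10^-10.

s = 5.8 x 10^-8 M

BaCrO4(s) <=> Ba^2+ + CrO4^2-
Ksp = [Ba^2+][CrO4^2-]
If s mol/L dissolves here, [Ba^2+] = 0.0026 + s ≈ 0.0026, [CrO4^2-] = s (common-ion effect: Ba^2+ is already 0.0026 M).
Ksp ≈ 0.0026 × s
s = 5.8 × 10^-8 M
Check: s = 5.8 × 10^-8 ≪ 0.0026, so the approximation is valid.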